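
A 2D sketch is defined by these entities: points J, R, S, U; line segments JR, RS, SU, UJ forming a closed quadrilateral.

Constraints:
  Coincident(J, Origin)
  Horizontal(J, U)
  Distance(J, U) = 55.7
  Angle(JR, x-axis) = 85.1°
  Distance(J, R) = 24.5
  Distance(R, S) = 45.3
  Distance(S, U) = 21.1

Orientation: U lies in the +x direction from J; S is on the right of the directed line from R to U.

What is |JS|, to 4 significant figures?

36.05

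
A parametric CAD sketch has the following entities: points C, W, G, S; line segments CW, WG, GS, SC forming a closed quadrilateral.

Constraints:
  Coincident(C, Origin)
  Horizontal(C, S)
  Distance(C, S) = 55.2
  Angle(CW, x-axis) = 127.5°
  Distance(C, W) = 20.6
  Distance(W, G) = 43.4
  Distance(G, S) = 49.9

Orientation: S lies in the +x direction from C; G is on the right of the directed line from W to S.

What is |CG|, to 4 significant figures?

23.05

Checks: |WG| = 43.40 ✓; |GS| = 49.90 ✓.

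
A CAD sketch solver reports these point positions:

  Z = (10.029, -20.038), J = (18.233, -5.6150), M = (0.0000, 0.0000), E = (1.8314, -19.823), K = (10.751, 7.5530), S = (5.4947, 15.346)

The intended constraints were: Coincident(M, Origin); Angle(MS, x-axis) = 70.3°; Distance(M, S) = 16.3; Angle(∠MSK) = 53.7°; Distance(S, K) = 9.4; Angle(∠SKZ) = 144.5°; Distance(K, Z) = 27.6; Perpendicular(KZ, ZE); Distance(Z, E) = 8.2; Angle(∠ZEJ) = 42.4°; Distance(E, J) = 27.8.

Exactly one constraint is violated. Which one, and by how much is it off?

Distance(E, J) = 27.8 — off by 6.10.

M = (0.00, 0.00) ✓; MS at 70.30° ✓; |MS| = 16.30 ✓; ∠MSK = 53.70° ✓; |SK| = 9.400 ✓; ∠SKZ = 144.5° ✓; |KZ| = 27.60 ✓; ∠(KZ, ZE) = 90.00° ✓; |ZE| = 8.200 ✓; ∠ZEJ = 42.40° ✓; |EJ| = 21.70 ✗.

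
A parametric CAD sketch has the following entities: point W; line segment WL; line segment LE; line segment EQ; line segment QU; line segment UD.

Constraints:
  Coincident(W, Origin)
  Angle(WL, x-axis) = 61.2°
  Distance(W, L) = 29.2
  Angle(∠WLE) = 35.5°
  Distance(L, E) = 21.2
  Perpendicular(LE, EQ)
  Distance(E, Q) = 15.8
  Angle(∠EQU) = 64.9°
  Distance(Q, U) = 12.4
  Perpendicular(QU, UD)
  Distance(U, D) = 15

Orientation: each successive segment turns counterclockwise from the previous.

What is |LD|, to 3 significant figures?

16.6

∠EQU = 64.9° gives QU at 50.8° from the x-axis; with |QU| = 12.4, U = (9.65, 11.8). QU ⟂ UD, so UD runs at 141°; with |UD| = 15.0, D = (-1.97, 21.2). Then |LD| = |D − L| = 16.6.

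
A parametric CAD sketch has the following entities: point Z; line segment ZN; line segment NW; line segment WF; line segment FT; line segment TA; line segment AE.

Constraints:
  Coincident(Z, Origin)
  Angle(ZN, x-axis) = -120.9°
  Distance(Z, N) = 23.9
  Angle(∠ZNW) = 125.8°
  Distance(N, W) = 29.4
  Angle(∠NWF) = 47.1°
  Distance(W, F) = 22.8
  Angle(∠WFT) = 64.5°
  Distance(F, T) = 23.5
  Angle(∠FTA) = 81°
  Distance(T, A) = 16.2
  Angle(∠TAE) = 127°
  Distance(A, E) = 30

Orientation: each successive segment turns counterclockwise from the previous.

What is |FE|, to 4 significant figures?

30.59

∠FTA = 81.0° gives TA at -79.30° from the x-axis; with |TA| = 16.2, A = (-11.93, -43.26). ∠TAE = 127.0° gives AE at -26.30° from the x-axis; with |AE| = 30.0, E = (14.97, -56.56). Then |FE| = |E − F| = 30.59.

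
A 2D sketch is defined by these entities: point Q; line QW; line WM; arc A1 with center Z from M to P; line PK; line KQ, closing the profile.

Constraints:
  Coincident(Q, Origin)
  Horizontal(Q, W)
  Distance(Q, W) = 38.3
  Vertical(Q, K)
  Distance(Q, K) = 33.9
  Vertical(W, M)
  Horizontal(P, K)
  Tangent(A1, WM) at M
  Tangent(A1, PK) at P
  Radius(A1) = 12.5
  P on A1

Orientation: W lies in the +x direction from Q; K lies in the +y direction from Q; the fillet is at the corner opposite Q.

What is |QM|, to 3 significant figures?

43.9

The virtual corner opposite Q is at (38.3, 33.9). Since A1 is tangent to WM there, ZM ⟂ WM and A1 meets PK tangentially, so ZP is at right angles to PK, with radius 12.5, so the center Z sits 12.5 in from both sides at Z = (25.8, 21.4). That places the tangent points at M = (38.3, 21.4) on WM and P = (25.8, 33.9) on PK. Then |QM| = |M − Q| = 43.9.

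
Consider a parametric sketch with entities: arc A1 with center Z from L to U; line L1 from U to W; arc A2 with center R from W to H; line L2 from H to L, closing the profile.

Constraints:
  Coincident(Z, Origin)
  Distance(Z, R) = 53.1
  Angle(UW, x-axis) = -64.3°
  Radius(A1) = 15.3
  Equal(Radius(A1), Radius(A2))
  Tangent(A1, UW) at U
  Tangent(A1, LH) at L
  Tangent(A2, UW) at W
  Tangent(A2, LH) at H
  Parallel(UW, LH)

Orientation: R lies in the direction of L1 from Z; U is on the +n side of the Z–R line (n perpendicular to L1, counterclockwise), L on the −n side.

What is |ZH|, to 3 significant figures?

55.3

The slot axis is L1's direction at -64.3°, so u = (cos -64.3°, sin -64.3°) = (0.434, -0.901) and n = (−sin -64.3°, cos -64.3°) = (0.901, 0.434). Z is at the origin and R lies 53.1 along u from Z, so R = 53.1·u = (23.0, -47.8). Tangency of A1 to both parallel lines with radius 15.3 puts U and L at Z ± 15.3·n: U = (13.8, 6.63), L = (-13.8, -6.63). Equal radii place W and H the same way about R: W = R + 15.3·n = (36.8, -41.2), H = R − 15.3·n = (9.24, -54.5). Then |ZH| = |H − Z| = 55.3.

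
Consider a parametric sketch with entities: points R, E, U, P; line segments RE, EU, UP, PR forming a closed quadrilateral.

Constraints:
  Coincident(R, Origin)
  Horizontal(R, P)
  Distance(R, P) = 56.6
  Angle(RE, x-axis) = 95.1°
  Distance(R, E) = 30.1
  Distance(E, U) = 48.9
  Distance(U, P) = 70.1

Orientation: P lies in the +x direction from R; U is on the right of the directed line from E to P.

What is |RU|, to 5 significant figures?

21.307

R is at the origin; R and P share the same y with |RP| = 56.6 and P in +x, so P = (56.6, 0). RE runs at 95.1° with |RE| = 30.1, so E = (-2.6757, 29.981). U is determined by |EU| = 48.9 and |UP| = 70.1 together: it lies at the intersection of circle(E, 48.9) and circle(P, 70.1). With |EP| = 66.426, the foot of the radical line on EP is 14.224 from E and the perpendicular offset is √(48.9² − 14.224²) = 46.786. Taking the right-of-EP solution: U = (-11.099, -18.188).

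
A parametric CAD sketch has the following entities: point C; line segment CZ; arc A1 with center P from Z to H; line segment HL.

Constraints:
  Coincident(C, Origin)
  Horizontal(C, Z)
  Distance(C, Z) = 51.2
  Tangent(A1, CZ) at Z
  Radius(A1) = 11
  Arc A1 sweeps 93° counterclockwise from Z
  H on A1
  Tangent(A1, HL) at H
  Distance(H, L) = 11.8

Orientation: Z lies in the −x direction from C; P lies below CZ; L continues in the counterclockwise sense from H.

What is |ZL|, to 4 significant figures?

25.56

C is at the origin; C and Z share the same y with |CZ| = 51.2 and Z on the −x side, so Z = (-51.20, 0.000). Tangency of A1 to CZ means the radius PZ is perpendicular to CZ, so P = Z + (0, -11) = (-51.20, -11.00). On A1, Z sits at bearing 90° from P; a 93° counterclockwise sweep puts H at bearing 183°, so H = P + 11.0·(cos 183°, sin 183°) = (-62.18, -11.58). The tangent condition forces PH to be normal to HL, so HL runs along (−sin 183°, cos 183°); with |HL| = 11.8, L = (-61.57, -23.36). Then |ZL| = |L − Z| = 25.56.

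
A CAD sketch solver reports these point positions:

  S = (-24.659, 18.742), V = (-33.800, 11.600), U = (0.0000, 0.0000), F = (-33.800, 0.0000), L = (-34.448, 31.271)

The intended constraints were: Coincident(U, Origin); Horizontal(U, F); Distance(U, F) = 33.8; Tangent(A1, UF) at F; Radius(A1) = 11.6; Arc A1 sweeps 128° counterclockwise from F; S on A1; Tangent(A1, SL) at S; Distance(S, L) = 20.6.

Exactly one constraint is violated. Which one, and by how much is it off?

Distance(S, L) = 20.6 — off by 4.70.

U = (0.00, 0.00) ✓; U.y = 0.00, F.y = 0.00 ✓; |UF| = 33.80 ✓; ∠(VF, FU) = 90.00° ✓; |VF| = 11.60 ✓; bearing(V→S) − bearing(V→F) = 128.0° ✓; |VS| = 11.60 ✓; ∠(VS, SL) = 90.00° ✓; |SL| = 15.90 ✗.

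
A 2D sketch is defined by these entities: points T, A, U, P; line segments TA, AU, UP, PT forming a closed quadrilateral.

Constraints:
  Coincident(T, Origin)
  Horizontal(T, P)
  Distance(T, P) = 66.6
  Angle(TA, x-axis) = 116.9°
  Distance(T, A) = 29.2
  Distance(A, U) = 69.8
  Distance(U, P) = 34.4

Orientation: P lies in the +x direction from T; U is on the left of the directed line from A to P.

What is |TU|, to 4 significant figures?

65.13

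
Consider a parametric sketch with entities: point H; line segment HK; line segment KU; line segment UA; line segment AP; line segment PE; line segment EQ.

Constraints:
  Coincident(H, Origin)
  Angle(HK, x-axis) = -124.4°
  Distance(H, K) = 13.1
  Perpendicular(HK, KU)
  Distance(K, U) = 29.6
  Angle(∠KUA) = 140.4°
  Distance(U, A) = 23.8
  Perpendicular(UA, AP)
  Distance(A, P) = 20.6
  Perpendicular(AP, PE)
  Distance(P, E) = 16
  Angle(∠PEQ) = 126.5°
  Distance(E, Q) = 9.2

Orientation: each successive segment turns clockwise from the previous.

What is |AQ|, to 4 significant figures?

25.21

AP is perpendicular to PE, so PE runs at -74.00°; with |PE| = 16.0, E = (-14.17, 19.09). ∠PEQ = 126.5° gives EQ at -127.5° from the x-axis; with |EQ| = 9.2, Q = (-19.77, 11.79). Then |AQ| = |Q − A| = 25.21.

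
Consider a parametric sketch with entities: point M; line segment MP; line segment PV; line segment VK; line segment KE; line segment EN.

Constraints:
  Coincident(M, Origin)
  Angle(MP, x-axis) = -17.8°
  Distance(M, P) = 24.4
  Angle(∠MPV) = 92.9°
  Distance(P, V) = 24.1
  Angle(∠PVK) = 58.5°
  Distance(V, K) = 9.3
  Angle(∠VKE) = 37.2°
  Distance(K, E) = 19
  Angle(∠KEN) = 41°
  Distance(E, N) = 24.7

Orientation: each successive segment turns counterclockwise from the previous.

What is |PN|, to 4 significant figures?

35.83

∠VKE = 37.2° gives KE at -26.40° from the x-axis; with |KE| = 19.0, E = (39.63, 4.895). ∠KEN = 41.0° gives EN at 112.6° from the x-axis; with |EN| = 24.7, N = (30.14, 27.70). Then |PN| = |N − P| = 35.83.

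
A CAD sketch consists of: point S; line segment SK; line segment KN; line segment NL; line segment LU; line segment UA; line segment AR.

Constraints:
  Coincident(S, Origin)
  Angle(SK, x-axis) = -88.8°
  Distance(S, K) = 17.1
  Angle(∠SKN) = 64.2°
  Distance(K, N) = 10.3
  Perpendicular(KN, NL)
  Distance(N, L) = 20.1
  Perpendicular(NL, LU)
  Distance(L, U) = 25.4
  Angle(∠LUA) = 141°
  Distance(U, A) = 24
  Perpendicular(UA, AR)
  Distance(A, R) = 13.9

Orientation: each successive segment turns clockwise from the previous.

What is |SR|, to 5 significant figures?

38.759

S is at the origin; SK runs at -88.8° with length 17.1, so K = (0.35812, -17.096). ∠SKN = 64.2° gives KN at 155.40° from the x-axis; with |KN| = 10.3, N = (-9.0070, -12.809). The perpendicularity gives NL at right angles to KN, so NL runs at 65.400°; with |NL| = 20.1, L = (-0.63977, 5.4671). The perpendicularity gives LU at right angles to NL, so LU runs at -24.600°; with |LU| = 25.4, U = (22.455, -5.1064). ∠LUA = 141.0° gives UA at -63.600° from the x-axis; with |UA| = 24.0, A = (33.126, -26.604). UA is perpendicular to AR, so AR runs at -153.60°; with |AR| = 13.9, R = (20.676, -32.784). Then |SR| = |R − S| = 38.759.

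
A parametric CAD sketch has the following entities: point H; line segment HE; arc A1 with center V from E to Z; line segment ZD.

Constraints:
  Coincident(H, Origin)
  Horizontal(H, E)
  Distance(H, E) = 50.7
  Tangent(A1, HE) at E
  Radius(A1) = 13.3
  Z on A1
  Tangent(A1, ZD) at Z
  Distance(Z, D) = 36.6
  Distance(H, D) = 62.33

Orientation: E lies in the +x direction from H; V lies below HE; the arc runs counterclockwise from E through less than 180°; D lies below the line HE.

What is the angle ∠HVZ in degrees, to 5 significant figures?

14.646°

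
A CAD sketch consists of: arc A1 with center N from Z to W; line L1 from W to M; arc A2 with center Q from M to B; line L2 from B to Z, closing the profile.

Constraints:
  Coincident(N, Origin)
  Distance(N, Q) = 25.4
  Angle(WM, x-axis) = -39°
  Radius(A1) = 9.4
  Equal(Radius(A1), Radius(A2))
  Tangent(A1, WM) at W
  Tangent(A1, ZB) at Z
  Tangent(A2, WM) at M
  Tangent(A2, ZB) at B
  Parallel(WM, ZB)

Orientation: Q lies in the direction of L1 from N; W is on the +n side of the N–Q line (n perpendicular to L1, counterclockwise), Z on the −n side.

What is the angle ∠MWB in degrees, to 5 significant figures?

36.507°

The slot axis is L1's direction at -39.0°, so u = (cos -39.0°, sin -39.0°) = (0.77715, -0.62932) and n = (−sin -39.0°, cos -39.0°) = (0.62932, 0.77715). N is at the origin and Q lies 25.4 along u from N, so Q = 25.4·u = (19.740, -15.985). Tangency of A1 to both parallel lines with radius 9.4 puts W and Z at N ± 9.4·n: W = (5.9156, 7.3052), Z = (-5.9156, -7.3052). Equal radii place M and B the same way about Q: M = Q + 9.4·n = (25.655, -8.6796), B = Q − 9.4·n = (13.824, -23.290). Then cos ∠MWB = WM·WB / (|WM||WB|), giving 36.507°.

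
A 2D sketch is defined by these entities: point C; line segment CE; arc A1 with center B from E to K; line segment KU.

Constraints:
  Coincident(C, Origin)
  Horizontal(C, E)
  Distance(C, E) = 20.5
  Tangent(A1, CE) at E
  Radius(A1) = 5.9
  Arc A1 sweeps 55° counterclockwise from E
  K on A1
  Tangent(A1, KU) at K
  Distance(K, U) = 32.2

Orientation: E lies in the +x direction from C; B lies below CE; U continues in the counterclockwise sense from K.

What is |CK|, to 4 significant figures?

15.87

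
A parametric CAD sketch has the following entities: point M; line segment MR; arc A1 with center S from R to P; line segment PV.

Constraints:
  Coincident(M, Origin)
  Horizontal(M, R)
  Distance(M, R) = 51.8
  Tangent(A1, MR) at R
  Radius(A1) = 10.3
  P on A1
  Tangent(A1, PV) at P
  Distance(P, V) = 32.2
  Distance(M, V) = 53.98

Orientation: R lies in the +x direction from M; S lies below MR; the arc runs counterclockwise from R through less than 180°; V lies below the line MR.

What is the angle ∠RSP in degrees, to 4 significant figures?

79.92°

M is at the origin; MR is horizontal with |MR| = 51.8 and R on the +x side, so R = (51.80, 0.000). Since A1 is tangent to MR there, SR ⟂ MR, so S = R + (0, -10.3) = (51.80, -10.30). Since SP ⟂ PV (tangency), |SV| = √(10.3² + 32.2²) = 33.81 regardless of where P sits on A1. So V lies on both circle(M, 53.98) and circle(S, 33.81); the below-MR intersection is V = (36.02, -40.20). P is the foot of the tangent from V: P = (41.66, -8.498).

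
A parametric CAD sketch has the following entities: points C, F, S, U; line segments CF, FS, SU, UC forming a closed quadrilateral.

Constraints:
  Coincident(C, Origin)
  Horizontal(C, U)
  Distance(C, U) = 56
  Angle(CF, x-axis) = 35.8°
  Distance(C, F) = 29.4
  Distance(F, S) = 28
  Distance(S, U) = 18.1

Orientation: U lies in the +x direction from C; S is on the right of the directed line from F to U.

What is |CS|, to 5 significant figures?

39.548

Checks: |FS| = 28.00 ✓; |SU| = 18.10 ✓.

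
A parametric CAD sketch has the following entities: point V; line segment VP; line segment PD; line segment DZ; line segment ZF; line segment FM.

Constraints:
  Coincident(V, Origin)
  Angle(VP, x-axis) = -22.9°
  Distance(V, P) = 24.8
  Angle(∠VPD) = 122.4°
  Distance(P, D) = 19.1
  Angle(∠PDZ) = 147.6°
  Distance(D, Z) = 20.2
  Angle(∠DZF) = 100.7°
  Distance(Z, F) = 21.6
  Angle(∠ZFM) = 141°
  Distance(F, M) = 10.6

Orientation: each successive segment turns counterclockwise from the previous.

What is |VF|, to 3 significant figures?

42.6

V is at the origin; VP runs at -22.9° with length 24.8, so P = (22.8, -9.65). ∠VPD = 122.4° gives PD at 34.7° from the x-axis; with |PD| = 19.1, D = (38.5, 1.22). ∠PDZ = 147.6° gives DZ at 67.1° from the x-axis; with |DZ| = 20.2, Z = (46.4, 19.8). ∠DZF = 100.7° gives ZF at 146° from the x-axis; with |ZF| = 21.6, F = (28.4, 31.8). Then |VF| = |F − V| = 42.6.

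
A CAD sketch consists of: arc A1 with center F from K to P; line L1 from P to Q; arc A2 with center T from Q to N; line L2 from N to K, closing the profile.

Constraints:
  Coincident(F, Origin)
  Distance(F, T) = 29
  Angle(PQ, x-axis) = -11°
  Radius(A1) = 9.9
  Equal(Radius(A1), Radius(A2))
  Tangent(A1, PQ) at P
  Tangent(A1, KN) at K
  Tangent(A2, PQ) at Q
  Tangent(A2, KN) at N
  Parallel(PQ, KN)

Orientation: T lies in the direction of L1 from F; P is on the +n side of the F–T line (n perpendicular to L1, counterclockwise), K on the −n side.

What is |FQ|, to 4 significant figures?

30.64

The slot axis is L1's direction at -11.0°, so u = (cos -11.0°, sin -11.0°) = (0.9816, -0.1908) and n = (−sin -11.0°, cos -11.0°) = (0.1908, 0.9816). F is at the origin and T lies 29.0 along u from F, so T = 29.0·u = (28.47, -5.533). Tangency of A1 to both parallel lines with radius 9.9 puts P and K at F ± 9.9·n: P = (1.889, 9.718), K = (-1.889, -9.718). Equal radii place Q and N the same way about T: Q = T + 9.9·n = (30.36, 4.185), N = T − 9.9·n = (26.58, -15.25). Then |FQ| = |Q − F| = 30.64.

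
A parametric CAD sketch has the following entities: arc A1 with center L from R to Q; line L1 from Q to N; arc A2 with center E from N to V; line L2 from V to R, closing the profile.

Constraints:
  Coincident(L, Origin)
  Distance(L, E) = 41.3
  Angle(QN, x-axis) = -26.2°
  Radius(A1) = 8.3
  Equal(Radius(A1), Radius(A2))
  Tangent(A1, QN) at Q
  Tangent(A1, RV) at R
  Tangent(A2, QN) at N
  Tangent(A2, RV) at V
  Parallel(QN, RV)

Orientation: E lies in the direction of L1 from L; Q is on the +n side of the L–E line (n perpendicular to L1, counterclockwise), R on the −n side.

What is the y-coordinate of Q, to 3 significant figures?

7.45

The slot axis is L1's direction at -26.2°, so u = (cos -26.2°, sin -26.2°) = (0.897, -0.442) and n = (−sin -26.2°, cos -26.2°) = (0.442, 0.897). L is at the origin and E lies 41.3 along u from L, so E = 41.3·u = (37.1, -18.2). Tangency of A1 to both parallel lines with radius 8.3 puts Q and R at L ± 8.3·n: Q = (3.66, 7.45), R = (-3.66, -7.45). So Q.y = 7.45.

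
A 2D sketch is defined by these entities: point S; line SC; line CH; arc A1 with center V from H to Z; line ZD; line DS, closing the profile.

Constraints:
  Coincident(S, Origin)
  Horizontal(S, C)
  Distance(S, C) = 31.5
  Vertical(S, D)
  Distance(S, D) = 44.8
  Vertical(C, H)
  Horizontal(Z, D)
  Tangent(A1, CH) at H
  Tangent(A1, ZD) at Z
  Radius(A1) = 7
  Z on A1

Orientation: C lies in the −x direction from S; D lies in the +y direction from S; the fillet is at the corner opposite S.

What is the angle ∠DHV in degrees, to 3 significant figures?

12.5°

S is at the origin; SC is horizontal with |SC| = 31.5 and C on the −x side, so C = (-31.5, 0.00). SD is vertical with |SD| = 44.8 and D on the +y side, so D = (0.00, 44.8). The virtual corner opposite S is at (-31.5, 44.8). The tangent condition forces VH to be normal to CH and the tangent condition forces VZ to be normal to ZD, with radius 7.0, so the center V sits 7.0 in from both sides at V = (-24.5, 37.8). That places the tangent points at H = (-31.5, 37.8) on CH and Z = (-24.5, 44.8) on ZD. Then cos ∠DHV = HD·HV / (|HD||HV|), giving 12.5°.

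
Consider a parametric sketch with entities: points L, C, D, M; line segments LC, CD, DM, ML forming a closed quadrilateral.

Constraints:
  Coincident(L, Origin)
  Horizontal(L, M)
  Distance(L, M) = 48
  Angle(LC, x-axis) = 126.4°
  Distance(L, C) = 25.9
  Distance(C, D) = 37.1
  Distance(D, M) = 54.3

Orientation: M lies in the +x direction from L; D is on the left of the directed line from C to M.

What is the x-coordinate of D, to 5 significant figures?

14.555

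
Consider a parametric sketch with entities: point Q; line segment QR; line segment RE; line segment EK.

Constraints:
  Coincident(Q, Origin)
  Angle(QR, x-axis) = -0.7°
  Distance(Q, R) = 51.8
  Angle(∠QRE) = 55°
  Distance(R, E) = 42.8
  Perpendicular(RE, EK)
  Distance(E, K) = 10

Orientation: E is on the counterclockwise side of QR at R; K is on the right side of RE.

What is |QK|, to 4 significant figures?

54.04

Q is at the origin; QR runs at -0.7° with length 51.8, so R = 51.8·(cos -0.7°, sin -0.7°) = (51.80, -0.6328). ∠QRE = 55.0°, so RE runs at -0.7° + (180° − 55.0°) = 124.3° from the x-axis; with |RE| = 42.8, E = R + 42.8·(cos 124.3°, sin 124.3°) = (27.68, 34.72). RE is perpendicular to EK; with |EK| = 10.0 on the right of RE, K = E + 10.0·(0.8261, 0.5635) = (35.94, 40.36). Then |QK| = |K − Q| = 54.04.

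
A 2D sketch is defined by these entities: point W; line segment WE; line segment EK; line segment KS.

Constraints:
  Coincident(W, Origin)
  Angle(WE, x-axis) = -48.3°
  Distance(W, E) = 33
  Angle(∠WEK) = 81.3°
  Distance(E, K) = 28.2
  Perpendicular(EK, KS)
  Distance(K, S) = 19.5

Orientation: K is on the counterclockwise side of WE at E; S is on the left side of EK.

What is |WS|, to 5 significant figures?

26.660

∠WEK = 81.3°, so EK runs at -48.3° + (180° − 81.3°) = 50.400° from the x-axis; with |EK| = 28.2, K = E + 28.2·(cos 50.400°, sin 50.400°) = (39.928, -2.9106). EK is perpendicular to KS; with |KS| = 19.5 on the left of EK, S = K + 19.5·(-0.77051, 0.63742) = (24.903, 9.5192). Then |WS| = |S − W| = 26.660.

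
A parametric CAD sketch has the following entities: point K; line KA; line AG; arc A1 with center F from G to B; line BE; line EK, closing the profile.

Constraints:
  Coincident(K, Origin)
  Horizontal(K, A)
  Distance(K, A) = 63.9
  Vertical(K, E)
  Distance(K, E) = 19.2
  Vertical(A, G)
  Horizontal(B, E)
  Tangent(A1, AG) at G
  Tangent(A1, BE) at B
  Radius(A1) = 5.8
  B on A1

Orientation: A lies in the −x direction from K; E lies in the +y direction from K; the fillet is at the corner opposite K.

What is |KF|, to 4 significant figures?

59.63

KE is vertical with |KE| = 19.2 and E on the +y side, so E = (0.000, 19.20). The virtual corner opposite K is at (-63.90, 19.20). Since A1 is tangent to AG there, FG ⟂ AG and the tangent condition forces FB to be normal to BE, with radius 5.8, so the center F sits 5.8 in from both sides at F = (-58.10, 13.40). Then |KF| = |F − K| = 59.63.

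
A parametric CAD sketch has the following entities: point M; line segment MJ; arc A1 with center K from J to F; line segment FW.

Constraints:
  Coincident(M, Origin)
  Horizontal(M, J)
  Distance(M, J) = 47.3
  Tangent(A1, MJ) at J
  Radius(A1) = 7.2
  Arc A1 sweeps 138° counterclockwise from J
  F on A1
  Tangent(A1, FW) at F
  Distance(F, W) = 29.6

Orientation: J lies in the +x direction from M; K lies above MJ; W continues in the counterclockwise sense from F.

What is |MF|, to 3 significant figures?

53.6

Tangency of A1 to MJ means the radius KJ is perpendicular to MJ, so K = J + (0, 7.2) = (47.3, 7.20). On A1, J sits at bearing -90° from K; a 138° counterclockwise sweep puts F at bearing 48°, so F = K + 7.2·(cos 48°, sin 48°) = (52.1, 12.6). Then |MF| = |F − M| = 53.6.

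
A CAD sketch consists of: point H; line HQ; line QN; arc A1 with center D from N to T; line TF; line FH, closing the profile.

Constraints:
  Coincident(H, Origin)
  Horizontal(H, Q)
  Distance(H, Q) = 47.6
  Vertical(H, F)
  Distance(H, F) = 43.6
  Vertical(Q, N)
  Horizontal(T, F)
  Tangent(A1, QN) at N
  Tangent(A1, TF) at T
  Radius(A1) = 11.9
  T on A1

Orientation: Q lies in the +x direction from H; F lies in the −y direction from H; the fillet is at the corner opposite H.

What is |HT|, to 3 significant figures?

56.4

H is at the origin; HQ is horizontal with |HQ| = 47.6 and Q on the +x side, so Q = (47.6, 0.00). H and F share the same x with |HF| = 43.6 and F on the −y side, so F = (0.00, -43.6). The virtual corner opposite H is at (47.6, -43.6). The tangent condition forces DN to be normal to QN and tangency of A1 to TF means the radius DT is perpendicular to TF, with radius 11.9, so the center D sits 11.9 in from both sides at D = (35.7, -31.7). That places the tangent points at N = (47.6, -31.7) on QN and T = (35.7, -43.6) on TF. Then |HT| = |T − H| = 56.4.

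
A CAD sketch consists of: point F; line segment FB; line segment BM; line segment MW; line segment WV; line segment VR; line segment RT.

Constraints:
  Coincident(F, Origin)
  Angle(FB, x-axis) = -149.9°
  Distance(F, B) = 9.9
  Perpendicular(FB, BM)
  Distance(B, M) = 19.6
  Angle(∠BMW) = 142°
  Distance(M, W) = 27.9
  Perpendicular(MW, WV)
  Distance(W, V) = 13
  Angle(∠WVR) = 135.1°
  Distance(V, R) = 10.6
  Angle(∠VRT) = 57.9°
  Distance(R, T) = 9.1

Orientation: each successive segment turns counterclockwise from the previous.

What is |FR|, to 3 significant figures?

29.8

F is at the origin; FB runs at -149.9° with length 9.9, so B = (-8.56, -4.96). FB ⟂ BM, so BM runs at -59.9°; with |BM| = 19.6, M = (1.26, -21.9). ∠BMW = 142.0° gives MW at -21.9° from the x-axis; with |MW| = 27.9, W = (27.2, -32.3). MW ⟂ WV, so WV runs at 68.1°; with |WV| = 13.0, V = (32.0, -20.3). ∠WVR = 135.1° gives VR at 113° from the x-axis; with |VR| = 10.6, R = (27.9, -10.5). Then |FR| = |R − F| = 29.8.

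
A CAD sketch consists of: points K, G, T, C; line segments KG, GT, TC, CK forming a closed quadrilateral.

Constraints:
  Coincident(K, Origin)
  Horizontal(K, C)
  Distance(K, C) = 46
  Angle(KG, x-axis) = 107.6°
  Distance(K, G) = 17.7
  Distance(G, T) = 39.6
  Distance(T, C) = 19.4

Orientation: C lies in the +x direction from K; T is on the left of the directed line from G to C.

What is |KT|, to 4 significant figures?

37.53

Checks: |GT| = 39.60 ✓; |TC| = 19.40 ✓.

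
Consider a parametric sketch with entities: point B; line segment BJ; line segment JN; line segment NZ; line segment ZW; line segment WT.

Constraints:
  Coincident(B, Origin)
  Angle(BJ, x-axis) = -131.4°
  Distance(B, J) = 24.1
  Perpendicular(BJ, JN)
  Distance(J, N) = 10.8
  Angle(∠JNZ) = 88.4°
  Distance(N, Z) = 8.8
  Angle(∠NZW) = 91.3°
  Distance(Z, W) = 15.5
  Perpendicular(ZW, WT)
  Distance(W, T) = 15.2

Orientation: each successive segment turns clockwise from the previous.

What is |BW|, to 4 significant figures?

16.16

B is at the origin; BJ runs at -131.4° with length 24.1, so J = (-15.94, -18.08). The perpendicularity gives JN at right angles to BJ, so JN runs at 138.6°; with |JN| = 10.8, N = (-24.04, -10.94). ∠JNZ = 88.4° gives NZ at 47.00° from the x-axis; with |NZ| = 8.8, Z = (-18.04, -4.500). ∠NZW = 91.3° gives ZW at -41.70° from the x-axis; with |ZW| = 15.5, W = (-6.464, -14.81). Then |BW| = |W − B| = 16.16.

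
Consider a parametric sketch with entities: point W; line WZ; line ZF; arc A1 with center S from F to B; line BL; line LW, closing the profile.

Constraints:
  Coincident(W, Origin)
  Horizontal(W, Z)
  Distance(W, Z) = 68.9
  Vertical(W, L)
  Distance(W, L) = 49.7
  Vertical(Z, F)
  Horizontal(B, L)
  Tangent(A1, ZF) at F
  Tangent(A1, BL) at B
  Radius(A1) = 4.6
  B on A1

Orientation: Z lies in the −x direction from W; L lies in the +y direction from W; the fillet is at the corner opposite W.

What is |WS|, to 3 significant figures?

78.5

W and L share the same x with |WL| = 49.7 and L on the +y side, so L = (0.00, 49.7). The virtual corner opposite W is at (-68.9, 49.7). The tangent condition forces SF to be normal to ZF and the tangent condition forces SB to be normal to BL, with radius 4.6, so the center S sits 4.6 in from both sides at S = (-64.3, 45.1). Then |WS| = |S − W| = 78.5.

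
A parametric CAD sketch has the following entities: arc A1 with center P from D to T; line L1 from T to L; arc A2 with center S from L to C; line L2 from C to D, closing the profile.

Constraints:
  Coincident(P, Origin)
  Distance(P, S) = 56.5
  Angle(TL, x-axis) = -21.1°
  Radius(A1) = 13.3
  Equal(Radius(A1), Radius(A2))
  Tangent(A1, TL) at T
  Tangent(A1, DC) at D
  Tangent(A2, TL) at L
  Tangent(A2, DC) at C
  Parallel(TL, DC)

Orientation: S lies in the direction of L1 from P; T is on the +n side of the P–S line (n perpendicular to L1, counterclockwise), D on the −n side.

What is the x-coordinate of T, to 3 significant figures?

4.79

The slot axis is L1's direction at -21.1°, so u = (cos -21.1°, sin -21.1°) = (0.933, -0.360) and n = (−sin -21.1°, cos -21.1°) = (0.360, 0.933). P is at the origin and S lies 56.5 along u from P, so S = 56.5·u = (52.7, -20.3). Tangency of A1 to both parallel lines with radius 13.3 puts T and D at P ± 13.3·n: T = (4.79, 12.4), D = (-4.79, -12.4). So T.x = 4.79.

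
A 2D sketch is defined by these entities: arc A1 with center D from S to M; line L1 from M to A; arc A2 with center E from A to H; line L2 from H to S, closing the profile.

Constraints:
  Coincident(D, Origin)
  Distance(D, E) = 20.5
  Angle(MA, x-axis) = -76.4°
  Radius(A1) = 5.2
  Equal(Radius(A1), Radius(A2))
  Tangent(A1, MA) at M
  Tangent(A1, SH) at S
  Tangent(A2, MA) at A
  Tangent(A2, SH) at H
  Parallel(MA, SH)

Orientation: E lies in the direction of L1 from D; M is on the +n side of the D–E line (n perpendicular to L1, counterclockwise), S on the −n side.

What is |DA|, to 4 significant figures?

21.15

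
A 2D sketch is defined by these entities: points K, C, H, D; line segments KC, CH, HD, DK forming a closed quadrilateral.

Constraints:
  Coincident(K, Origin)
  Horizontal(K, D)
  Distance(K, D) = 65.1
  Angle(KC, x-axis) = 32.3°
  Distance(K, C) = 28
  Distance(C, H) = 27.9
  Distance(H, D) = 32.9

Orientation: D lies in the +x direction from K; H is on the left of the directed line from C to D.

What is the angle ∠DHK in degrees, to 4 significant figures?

90.54°

Checks: K.y = 0.00, D.y = 0.00 ✓; |CH| = 27.90 ✓; |HD| = 32.90 ✓.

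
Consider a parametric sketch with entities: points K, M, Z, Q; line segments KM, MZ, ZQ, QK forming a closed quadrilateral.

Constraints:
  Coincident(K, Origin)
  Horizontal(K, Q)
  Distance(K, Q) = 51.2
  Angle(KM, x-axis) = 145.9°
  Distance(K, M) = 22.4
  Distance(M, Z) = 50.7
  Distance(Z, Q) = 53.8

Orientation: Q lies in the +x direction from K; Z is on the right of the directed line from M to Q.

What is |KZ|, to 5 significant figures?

31.911

Checks: |MZ| = 50.70 ✓; |ZQ| = 53.80 ✓.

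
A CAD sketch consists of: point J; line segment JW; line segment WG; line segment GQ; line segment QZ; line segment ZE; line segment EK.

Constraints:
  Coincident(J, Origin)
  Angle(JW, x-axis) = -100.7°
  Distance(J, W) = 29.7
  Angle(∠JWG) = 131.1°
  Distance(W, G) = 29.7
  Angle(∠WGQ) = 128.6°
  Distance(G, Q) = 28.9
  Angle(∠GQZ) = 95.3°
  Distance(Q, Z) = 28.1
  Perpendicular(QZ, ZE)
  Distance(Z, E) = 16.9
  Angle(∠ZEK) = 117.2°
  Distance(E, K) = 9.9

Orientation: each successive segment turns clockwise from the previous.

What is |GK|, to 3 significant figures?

23.2

J is at the origin; JW runs at -100.7° with length 29.7, so W = (-5.51, -29.2). ∠JWG = 131.1° gives WG at -150° from the x-axis; with |WG| = 29.7, G = (-31.1, -44.2). ∠WGQ = 128.6° gives GQ at 159° from the x-axis; with |GQ| = 28.9, Q = (-58.1, -33.9). ∠GQZ = 95.3° gives QZ at 74.3° from the x-axis; with |QZ| = 28.1, Z = (-50.5, -6.80). The perpendicularity gives ZE at right angles to QZ, so ZE runs at -15.7°; with |ZE| = 16.9, E = (-34.2, -11.4). ∠ZEK = 117.2° gives EK at -78.5° from the x-axis; with |EK| = 9.9, K = (-32.3, -21.1). Then |GK| = |K − G| = 23.2.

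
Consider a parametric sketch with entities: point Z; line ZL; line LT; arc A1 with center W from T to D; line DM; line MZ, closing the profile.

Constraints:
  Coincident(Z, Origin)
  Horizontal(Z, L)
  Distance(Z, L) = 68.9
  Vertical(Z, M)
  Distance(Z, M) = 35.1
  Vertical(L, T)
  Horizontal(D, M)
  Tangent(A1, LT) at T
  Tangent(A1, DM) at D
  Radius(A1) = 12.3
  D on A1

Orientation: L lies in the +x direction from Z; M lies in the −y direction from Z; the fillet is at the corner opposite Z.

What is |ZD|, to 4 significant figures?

66.60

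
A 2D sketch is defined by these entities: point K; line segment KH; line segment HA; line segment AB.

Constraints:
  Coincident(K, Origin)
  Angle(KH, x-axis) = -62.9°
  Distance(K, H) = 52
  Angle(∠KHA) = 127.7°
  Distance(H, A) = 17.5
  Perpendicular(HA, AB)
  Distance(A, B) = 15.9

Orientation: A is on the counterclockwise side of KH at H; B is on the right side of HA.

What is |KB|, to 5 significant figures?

75.395

K is at the origin; KH runs at -62.9° with length 52.0, so H = 52.0·(cos -62.9°, sin -62.9°) = (23.688, -46.291). ∠KHA = 127.7°, so HA runs at -62.9° + (180° − 127.7°) = -10.600° from the x-axis; with |HA| = 17.5, A = H + 17.5·(cos -10.600°, sin -10.600°) = (40.890, -49.510). HA ⟂ AB; with |AB| = 15.9 on the right of HA, B = A + 15.9·(-0.18395, -0.98294) = (37.965, -65.139). Then |KB| = |B − K| = 75.395.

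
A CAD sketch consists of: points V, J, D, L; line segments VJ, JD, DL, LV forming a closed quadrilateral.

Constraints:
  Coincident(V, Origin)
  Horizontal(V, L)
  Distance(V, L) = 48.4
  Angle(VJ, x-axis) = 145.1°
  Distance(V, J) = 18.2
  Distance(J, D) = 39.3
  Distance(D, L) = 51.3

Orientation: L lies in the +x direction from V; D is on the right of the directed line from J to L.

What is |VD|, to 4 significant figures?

24.63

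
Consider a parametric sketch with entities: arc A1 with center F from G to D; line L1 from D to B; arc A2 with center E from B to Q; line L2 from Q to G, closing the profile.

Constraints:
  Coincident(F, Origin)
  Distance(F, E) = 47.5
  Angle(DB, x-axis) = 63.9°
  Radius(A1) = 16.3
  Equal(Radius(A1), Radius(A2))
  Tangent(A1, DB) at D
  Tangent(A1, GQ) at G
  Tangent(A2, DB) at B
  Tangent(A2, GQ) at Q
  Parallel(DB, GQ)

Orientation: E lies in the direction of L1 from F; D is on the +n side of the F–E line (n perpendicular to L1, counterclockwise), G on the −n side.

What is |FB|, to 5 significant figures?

50.219

Tangency of A1 to both parallel lines with radius 16.3 puts D and G at F ± 16.3·n: D = (-14.638, 7.1710), G = (14.638, -7.1710). Equal radii place B and Q the same way about E: B = E + 16.3·n = (6.2593, 49.827), Q = E − 16.3·n = (35.535, 35.485). Then |FB| = |B − F| = 50.219.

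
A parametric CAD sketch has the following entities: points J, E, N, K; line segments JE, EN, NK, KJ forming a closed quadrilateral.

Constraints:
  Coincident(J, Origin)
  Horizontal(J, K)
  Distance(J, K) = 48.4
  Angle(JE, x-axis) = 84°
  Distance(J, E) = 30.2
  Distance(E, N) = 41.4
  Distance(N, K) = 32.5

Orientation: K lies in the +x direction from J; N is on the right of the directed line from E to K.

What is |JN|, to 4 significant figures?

19.34

J is at the origin; J and K share the same y with |JK| = 48.4 and K in +x, so K = (48.4, 0). JE runs at 84.0° with |JE| = 30.2, so E = (3.157, 30.03). N is determined by |EN| = 41.4 and |NK| = 32.5 together: it lies at the intersection of circle(E, 41.4) and circle(K, 32.5). With |EK| = 54.30, the foot of the radical line on EK is 33.21 from E and the perpendicular offset is √(41.4² − 33.21²) = 24.72. Taking the right-of-EK solution: N = (17.15, -8.929).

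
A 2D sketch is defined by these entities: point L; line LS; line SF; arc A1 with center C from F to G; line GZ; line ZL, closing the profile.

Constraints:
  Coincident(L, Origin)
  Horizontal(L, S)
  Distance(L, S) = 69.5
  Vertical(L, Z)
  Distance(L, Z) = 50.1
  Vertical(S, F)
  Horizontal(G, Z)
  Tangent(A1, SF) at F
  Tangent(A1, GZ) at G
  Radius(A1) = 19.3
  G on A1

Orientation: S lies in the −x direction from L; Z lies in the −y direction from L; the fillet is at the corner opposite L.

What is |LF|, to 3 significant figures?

76.0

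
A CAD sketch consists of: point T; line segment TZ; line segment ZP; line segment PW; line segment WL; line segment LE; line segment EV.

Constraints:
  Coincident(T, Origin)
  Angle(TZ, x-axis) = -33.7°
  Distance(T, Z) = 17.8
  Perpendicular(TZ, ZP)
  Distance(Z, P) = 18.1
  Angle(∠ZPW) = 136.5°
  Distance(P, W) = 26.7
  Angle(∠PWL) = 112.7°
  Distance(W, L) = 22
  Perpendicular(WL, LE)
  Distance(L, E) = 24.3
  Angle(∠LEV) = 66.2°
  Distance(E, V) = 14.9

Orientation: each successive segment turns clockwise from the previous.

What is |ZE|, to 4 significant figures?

31.10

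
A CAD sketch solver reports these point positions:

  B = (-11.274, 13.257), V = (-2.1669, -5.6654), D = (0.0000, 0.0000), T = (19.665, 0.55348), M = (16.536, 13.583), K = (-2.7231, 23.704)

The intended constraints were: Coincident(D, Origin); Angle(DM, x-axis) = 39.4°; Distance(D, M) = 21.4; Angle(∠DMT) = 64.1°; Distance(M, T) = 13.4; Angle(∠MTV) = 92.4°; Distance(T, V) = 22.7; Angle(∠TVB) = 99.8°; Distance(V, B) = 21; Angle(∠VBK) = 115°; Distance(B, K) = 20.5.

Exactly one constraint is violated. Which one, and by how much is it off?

Distance(B, K) = 20.5 — off by 7.00.

D = (0.00, 0.00) ✓; DM at 39.40° ✓; |DM| = 21.40 ✓; ∠DMT = 64.10° ✓; |MT| = 13.40 ✓; ∠MTV = 92.40° ✓; |TV| = 22.70 ✓; ∠TVB = 99.80° ✓; |VB| = 21.00 ✓; ∠VBK = 115.0° ✓; |BK| = 13.50 ✗.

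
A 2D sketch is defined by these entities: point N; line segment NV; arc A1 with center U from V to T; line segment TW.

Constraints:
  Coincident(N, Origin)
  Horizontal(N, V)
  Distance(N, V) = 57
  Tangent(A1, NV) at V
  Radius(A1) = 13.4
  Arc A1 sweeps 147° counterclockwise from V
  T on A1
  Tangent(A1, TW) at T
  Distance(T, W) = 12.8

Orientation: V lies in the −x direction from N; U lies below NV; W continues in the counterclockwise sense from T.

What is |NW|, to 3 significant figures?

62.2

N is at the origin; N and V share the same y with |NV| = 57.0 and V on the −x side, so V = (-57.0, 0.00). A1 meets NV tangentially, so UV is at right angles to NV, so U = V + (0, -13.4) = (-57.0, -13.4). On A1, V sits at bearing 90° from U; a 147° counterclockwise sweep puts T at bearing 237°, so T = U + 13.4·(cos 237°, sin 237°) = (-64.3, -24.6). Tangency of A1 to TW means the radius UT is perpendicular to TW, so TW runs along (−sin 237°, cos 237°); with |TW| = 12.8, W = (-53.6, -31.6). Then |NW| = |W − N| = 62.2.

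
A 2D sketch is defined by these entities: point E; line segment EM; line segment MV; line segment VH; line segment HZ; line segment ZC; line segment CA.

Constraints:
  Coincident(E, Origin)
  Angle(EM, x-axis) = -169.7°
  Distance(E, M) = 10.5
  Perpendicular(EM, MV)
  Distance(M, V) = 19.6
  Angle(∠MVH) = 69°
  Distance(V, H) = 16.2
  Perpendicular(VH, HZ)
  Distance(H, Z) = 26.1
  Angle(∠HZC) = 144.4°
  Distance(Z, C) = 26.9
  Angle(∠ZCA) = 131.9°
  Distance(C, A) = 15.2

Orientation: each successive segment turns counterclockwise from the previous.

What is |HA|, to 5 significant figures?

58.402

E is at the origin; EM runs at -169.7° with length 10.5, so M = (-10.331, -1.8774). The perpendicularity gives MV at right angles to EM, so MV runs at -79.700°; with |MV| = 19.6, V = (-6.8263, -21.162). ∠MVH = 69.0° gives VH at 31.300° from the x-axis; with |VH| = 16.2, H = (7.0160, -12.745). The perpendicularity gives HZ at right angles to VH, so HZ runs at 121.30°; with |HZ| = 26.1, Z = (-6.5435, 9.5560). ∠HZC = 144.4° gives ZC at 156.90° from the x-axis; with |ZC| = 26.9, C = (-31.287, 20.110). ∠ZCA = 131.9° gives CA at -155.00° from the x-axis; with |CA| = 15.2, A = (-45.063, 13.686). Then |HA| = |A − H| = 58.402.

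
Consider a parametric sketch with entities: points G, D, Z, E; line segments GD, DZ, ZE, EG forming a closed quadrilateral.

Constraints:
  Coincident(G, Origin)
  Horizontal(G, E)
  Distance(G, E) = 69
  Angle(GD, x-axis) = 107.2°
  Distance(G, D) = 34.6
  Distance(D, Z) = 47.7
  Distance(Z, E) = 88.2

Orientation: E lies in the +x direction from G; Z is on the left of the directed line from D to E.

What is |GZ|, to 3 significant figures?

73.9

Checks: |DZ| = 47.70 ✓; |ZE| = 88.20 ✓.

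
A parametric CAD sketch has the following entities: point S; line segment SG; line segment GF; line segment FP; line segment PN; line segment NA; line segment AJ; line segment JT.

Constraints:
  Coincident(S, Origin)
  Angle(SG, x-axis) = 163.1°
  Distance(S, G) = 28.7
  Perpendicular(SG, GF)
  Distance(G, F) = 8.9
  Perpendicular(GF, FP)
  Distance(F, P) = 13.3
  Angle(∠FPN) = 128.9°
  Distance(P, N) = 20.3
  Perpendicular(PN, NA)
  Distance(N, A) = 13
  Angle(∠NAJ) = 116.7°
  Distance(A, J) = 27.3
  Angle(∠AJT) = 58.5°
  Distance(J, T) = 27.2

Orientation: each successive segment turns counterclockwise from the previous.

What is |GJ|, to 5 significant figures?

9.6998

S is at the origin; SG runs at 163.1° with length 28.7, so G = (-27.461, 8.3432). SG is perpendicular to GF, so GF runs at -106.90°; with |GF| = 8.9, F = (-30.048, -0.17249). GF ⟂ FP, so FP runs at -16.900°; with |FP| = 13.3, P = (-17.322, -4.0388). ∠FPN = 128.9° gives PN at 34.200° from the x-axis; with |PN| = 20.3, N = (-0.53244, 7.3715). PN ⟂ NA, so NA runs at 124.20°; with |NA| = 13.0, A = (-7.8395, 18.124). ∠NAJ = 116.7° gives AJ at -172.50° from the x-axis; with |AJ| = 27.3, J = (-34.906, 14.560). Then |GJ| = |J − G| = 9.6998.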